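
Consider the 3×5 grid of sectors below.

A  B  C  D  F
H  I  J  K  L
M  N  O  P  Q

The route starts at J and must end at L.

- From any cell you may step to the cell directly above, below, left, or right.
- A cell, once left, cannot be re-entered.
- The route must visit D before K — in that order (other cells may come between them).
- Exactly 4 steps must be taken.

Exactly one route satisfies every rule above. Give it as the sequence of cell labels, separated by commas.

The waypoints must appear in the order D, K, with no cell reused.
Route from J: up to C, right to D, down to K, right to L — 4 moves in all.
Check: order respected (D at step 2, K at step 3); 4 moves as required.

J, C, D, K, L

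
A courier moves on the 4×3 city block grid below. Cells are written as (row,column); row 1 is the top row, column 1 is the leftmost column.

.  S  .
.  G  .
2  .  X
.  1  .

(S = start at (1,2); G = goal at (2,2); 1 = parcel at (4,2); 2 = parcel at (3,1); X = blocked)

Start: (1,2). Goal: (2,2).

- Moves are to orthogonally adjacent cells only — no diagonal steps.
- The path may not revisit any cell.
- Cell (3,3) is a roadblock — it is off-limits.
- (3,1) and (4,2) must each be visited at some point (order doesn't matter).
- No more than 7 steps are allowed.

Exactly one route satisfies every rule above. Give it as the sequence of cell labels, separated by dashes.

(1,2) - (1,1) - (2,1) - (3,1) - (4,1) - (4,2) - (3,2) - (2,2)

Any route must reach (3,1) and (4,2) and still end at (2,2) within 7 moves, so the order of the required stops is forced.
Route from (1,2): left 1 to (1,1), down 3 to (4,1), right 1 to (4,2), up 2 to (2,2) — 7 moves in all.
Check: all required cells visited; 7 ≤ 7 moves.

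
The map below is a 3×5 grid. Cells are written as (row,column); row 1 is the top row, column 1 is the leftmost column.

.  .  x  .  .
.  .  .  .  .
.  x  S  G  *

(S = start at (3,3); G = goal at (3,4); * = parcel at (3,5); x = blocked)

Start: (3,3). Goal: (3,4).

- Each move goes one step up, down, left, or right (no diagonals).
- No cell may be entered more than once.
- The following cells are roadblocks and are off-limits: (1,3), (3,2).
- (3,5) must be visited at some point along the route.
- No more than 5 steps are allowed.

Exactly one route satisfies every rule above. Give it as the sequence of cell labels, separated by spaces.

(3,3) (2,3) (2,4) (2,5) (3,5) (3,4)

The 5-move cap with required stops at (3,5) leaves no slack for detours.
Route from (3,3): up 1 to (2,3), right 2 to (2,5), down 1 to (3,5), left 1 to (3,4) — 5 moves in all.
Check: all required cells visited; 5 ≤ 5 moves.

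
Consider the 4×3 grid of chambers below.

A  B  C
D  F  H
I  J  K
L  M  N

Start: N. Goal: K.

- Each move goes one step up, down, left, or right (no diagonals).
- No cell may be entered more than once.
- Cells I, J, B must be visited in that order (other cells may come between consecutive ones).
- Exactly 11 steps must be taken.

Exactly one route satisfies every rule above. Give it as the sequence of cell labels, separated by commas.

The waypoints must appear in the order I, J, B, with no cell reused.
Route from N: left 2 to L, up 1 to I, right 1 to J, up 1 to F, left 1 to D, up 1 to A, right 2 to C, down 2 to K — 11 moves in all.
Check: order respected (I at step 3, J at step 4, B at step 8); 11 moves as required.

N, M, L, I, J, F, D, A, B, C, H, K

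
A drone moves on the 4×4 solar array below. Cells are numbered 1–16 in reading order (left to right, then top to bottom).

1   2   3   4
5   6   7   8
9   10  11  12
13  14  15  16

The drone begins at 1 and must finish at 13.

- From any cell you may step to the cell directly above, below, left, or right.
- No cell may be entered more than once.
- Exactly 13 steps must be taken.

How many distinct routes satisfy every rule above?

Need simple routes of exactly 13 moves from 1 to 13 (Manhattan distance 3, so 5 moves are spent on a detour and 5 undoing it).
Branch systematically from the start, pruning whenever the remaining move budget drops below the Manhattan distance to 13 or differs from it in parity. Grouping the completions by first move — via 5: 25; via 2: 22 — and summing: 25 + 22 = 47.
That gives 47 routes.

47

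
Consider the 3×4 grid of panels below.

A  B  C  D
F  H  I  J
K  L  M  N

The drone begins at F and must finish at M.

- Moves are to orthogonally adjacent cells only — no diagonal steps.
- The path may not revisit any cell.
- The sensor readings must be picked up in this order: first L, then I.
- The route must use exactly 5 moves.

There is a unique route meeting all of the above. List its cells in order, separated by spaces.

F K L H I M

The waypoints must appear in the order L, I, with no cell reused.
Route from F: down to K, right to L, up to H, right to I, down to M — 5 moves in all.
Check: order respected (L at step 2, I at step 4); 5 moves as required.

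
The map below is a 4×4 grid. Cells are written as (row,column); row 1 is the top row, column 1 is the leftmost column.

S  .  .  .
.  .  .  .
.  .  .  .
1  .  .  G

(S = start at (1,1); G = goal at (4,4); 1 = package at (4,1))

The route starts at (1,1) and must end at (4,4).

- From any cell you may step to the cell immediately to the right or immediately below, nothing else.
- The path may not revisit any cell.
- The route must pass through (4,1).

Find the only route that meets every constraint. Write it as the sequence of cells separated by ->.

(1,1) -> (2,1) -> (3,1) -> (4,1) -> (4,2) -> (4,3) -> (4,4)

Moves only go right or down, so the column and row indices never decrease.
Route from (1,1): down 3 to (4,1), right 3 to (4,4) — 6 moves in all.
Check: all required cells visited.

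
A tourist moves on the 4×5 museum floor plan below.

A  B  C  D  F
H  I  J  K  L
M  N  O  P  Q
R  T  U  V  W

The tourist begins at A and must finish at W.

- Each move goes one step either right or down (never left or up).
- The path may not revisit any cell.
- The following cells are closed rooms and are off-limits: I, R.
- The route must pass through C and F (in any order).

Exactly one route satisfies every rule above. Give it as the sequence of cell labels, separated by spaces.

A B C D F L Q W

Moves only go right or down, so the column and row indices never decrease.
Route from A: 4× right (reaching F), 3× down (reaching W) — 7 moves in all.
Check: all required cells visited.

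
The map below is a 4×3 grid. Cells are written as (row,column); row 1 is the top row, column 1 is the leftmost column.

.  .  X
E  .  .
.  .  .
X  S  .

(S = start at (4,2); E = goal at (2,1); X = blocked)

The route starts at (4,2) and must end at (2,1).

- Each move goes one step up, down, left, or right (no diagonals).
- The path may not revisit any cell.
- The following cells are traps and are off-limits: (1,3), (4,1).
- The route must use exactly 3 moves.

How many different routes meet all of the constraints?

Need simple routes of exactly 3 moves from (4,2) to (2,1) (Manhattan distance 3, so 0 moves are spent on a detour and 0 undoing it).
Enumerating: (4,2) (3,2) (2,2) (2,1) | (4,2) (3,2) (3,1) (2,1).
That gives 2 routes.

2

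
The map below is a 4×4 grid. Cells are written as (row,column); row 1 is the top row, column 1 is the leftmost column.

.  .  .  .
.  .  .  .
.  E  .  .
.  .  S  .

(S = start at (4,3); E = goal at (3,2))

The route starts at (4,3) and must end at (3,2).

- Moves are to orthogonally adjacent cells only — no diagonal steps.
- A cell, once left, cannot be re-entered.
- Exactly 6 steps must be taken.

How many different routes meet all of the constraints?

Need simple routes of exactly 6 moves from (4,3) to (3,2) (Manhattan distance 2, so 2 moves are spent on a detour and 2 undoing it).
Enumerating: (4,3) (3,3) (2,3) (1,3) (1,2) (2,2) (3,2) | (4,3) (3,3) (2,3) (2,2) (2,1) (3,1) (3,2) | (4,3) (3,3) (3,4) (2,4) (2,3) (2,2) (3,2) | (4,3) (4,2) (4,1) (3,1) (2,1) (2,2) (3,2) | (4,3) (4,4) (3,4) (2,4) (2,3) (3,3) (3,2) | (4,3) (4,4) (3,4) (2,4) (2,3) (2,2) (3,2) | (4,3) (4,4) (3,4) (3,3) (2,3) (2,2) (3,2).
That gives 7 routes.

7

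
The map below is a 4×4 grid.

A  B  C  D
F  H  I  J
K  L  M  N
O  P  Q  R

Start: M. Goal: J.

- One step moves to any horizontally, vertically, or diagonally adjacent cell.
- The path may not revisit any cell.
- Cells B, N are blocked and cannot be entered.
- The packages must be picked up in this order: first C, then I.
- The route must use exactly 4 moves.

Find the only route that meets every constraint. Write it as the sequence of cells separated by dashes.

M - H - C - I - J

The waypoints must appear in the order C, I, with no cell reused.
Route from M: up-left 1 to H, up-right 1 to C, down 1 to I, right 1 to J — 4 moves in all.
Check: order respected (C at step 2, I at step 3); 4 moves as required.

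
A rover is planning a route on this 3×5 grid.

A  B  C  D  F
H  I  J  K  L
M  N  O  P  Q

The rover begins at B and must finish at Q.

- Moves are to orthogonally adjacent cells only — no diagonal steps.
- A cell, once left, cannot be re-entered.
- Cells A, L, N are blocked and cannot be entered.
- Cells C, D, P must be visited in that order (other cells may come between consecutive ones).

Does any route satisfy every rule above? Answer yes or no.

One route that works: B → C → D → K → P → Q.

yes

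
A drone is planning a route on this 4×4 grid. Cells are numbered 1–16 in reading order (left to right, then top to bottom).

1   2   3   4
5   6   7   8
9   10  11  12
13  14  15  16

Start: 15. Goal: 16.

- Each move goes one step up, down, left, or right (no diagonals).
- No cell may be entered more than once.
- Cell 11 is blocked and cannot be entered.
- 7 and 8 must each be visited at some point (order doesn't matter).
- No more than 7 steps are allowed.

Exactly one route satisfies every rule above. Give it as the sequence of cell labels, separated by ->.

Any route must reach 7 and 8 and still end at 16 within 7 moves, so the order of the required stops is forced.
Route from 15: left 1 to 14, up 2 to 6, right 2 to 8, down 2 to 16 — 7 moves in all.
Check: all required cells visited; 7 ≤ 7 moves.

15 -> 14 -> 10 -> 6 -> 7 -> 8 -> 12 -> 16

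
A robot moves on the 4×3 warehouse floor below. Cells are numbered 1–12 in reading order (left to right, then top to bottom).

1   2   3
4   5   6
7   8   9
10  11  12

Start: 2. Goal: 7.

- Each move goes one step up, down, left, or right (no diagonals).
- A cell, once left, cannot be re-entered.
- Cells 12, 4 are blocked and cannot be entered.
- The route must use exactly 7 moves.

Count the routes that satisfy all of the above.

Need simple routes of exactly 7 moves from 2 to 7 (Manhattan distance 3, so 2 moves are spent on a detour and 2 undoing it).
Enumerating: 2 5 6 9 8 11 10 7 | 2 3 6 9 8 11 10 7 | 2 3 6 5 8 11 10 7.
That gives 3 routes.

3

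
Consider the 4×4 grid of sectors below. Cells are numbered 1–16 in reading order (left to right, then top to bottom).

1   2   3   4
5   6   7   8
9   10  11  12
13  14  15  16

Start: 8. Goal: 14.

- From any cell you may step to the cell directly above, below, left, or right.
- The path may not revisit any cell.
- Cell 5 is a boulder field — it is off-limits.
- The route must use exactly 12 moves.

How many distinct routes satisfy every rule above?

1

Need simple routes of exactly 12 moves from 8 to 14 (Manhattan distance 4, so 4 moves are spent on a detour and 4 undoing it).
Enumerating: 8 12 16 15 11 7 3 2 6 10 9 13 14.
That gives 1 route.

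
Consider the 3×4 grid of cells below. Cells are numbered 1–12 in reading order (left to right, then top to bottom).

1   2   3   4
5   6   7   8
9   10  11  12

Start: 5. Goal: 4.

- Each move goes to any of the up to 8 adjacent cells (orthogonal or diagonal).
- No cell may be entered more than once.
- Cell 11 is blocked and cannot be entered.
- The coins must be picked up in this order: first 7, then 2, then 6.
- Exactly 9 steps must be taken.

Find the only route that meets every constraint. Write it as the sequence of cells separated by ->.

The waypoints must appear in the order 7, 2, 6, with no cell reused.
Route from 5: down 1 to 9, right 1 to 10, up-right 1 to 7, up-left 1 to 2, left 1 to 1, down-right 1 to 6, up-right 1 to 3, down-right 1 to 8, up 1 to 4 — 9 moves in all.
Check: order respected (7 at step 3, 2 at step 4, 6 at step 6); 9 moves as required.

5 -> 9 -> 10 -> 7 -> 2 -> 1 -> 6 -> 3 -> 8 -> 4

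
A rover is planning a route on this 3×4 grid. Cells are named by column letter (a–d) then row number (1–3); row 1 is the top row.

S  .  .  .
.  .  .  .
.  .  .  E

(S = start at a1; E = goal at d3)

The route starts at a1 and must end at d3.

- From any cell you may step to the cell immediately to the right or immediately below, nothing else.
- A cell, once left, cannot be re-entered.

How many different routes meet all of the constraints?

A right/down-only route from a1 to d3 makes exactly 2 down-moves and 3 right-moves in some order.
With no other constraints that would be C(5,2) = 10 routes.
That gives 10 routes.

10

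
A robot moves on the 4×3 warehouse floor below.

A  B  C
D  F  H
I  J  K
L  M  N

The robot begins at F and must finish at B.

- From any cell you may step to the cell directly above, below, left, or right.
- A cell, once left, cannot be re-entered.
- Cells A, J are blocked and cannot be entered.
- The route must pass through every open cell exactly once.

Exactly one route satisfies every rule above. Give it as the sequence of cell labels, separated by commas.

Need to visit all 10 open cells exactly once, starting at F and ending at B.
Cell C has only two open neighbours (H and B), so the path must pass straight through it: one of those is the cell it's entered from and the other is where it exits.
Route from F: left to D, 2× down (reaching L), 2× right (reaching N), 3× up (reaching C), left to B — 9 moves in all.
Check: all 10 open cells covered.

F, D, I, L, M, N, K, H, C, B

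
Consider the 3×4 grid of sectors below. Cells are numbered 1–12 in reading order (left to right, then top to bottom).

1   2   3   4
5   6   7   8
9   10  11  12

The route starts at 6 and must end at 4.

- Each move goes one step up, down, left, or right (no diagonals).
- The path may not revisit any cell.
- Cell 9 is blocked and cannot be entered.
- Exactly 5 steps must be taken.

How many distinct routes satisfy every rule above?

Need simple routes of exactly 5 moves from 6 to 4 (Manhattan distance 3, so 1 moves are spent on a detour and 1 undoing it).
Enumerating: 6 2 3 7 8 4 | 6 10 11 7 3 4 | 6 10 11 7 8 4 | 6 10 11 12 8 4 | 6 5 1 2 3 4 | 6 7 11 12 8 4.
That gives 6 routes.

6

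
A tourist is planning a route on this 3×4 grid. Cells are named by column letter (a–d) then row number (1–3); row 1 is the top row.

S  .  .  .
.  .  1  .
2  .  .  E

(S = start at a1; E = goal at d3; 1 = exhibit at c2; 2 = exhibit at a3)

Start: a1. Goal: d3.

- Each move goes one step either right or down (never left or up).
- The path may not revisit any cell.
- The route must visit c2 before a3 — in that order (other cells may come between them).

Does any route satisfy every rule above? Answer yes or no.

a3 lies to the left of c2, so going from c2 to a3 would need a leftward move — but moves only go right/down, so c2 cannot be visited before a3.

no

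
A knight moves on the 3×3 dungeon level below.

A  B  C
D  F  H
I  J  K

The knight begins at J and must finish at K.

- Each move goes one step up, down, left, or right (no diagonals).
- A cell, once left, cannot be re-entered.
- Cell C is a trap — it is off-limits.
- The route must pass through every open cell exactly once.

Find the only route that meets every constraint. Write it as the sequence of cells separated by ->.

Need to visit all 8 open cells exactly once, starting at J and ending at K.
Cell I has only two open neighbours (D and J), so the path must pass straight through it: one of those is the cell it's entered from and the other is where it exits.
Route from J: left to I, 2× up (reaching A), right to B, down to F, right to H, down to K — 7 moves in all.
Check: all 8 open cells covered.

J -> I -> D -> A -> B -> F -> H -> K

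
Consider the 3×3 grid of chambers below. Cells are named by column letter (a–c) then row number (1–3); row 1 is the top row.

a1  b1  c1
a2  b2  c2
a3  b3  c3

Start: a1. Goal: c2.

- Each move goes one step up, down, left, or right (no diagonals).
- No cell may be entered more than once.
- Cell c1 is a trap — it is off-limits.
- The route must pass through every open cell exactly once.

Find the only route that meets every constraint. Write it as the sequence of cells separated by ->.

Need to visit all 8 open cells exactly once, starting at a1 and ending at c2.
Cell b1 has only two open neighbours (b2 and a1), so the path must pass straight through it: one of those is the cell it's entered from and the other is where it exits.
Route from a1: right to b1, down to b2, left to a2, down to a3, 2× right (reaching c3), up to c2 — 7 moves in all.
Check: all 8 open cells covered.

a1 -> b1 -> b2 -> a2 -> a3 -> b3 -> c3 -> c2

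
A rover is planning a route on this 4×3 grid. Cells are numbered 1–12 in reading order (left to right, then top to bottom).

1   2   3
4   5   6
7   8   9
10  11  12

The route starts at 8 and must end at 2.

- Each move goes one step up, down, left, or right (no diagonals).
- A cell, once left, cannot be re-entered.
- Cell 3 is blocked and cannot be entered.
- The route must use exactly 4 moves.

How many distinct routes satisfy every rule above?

Need simple routes of exactly 4 moves from 8 to 2 (Manhattan distance 2, so 1 moves are spent on a detour and 1 undoing it).
Enumerating: 8 5 4 1 2 | 8 7 4 1 2 | 8 7 4 5 2 | 8 9 6 5 2.
That gives 4 routes.

4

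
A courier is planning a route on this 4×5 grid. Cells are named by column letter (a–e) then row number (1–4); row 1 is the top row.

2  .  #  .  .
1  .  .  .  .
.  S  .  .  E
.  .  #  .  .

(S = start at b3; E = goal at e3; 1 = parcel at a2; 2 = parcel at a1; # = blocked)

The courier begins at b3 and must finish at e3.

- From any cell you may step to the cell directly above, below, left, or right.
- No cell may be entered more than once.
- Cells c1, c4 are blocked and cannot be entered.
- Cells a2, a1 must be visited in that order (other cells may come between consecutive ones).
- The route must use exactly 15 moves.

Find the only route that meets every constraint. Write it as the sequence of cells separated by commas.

b3, b4, a4, a3, a2, a1, b1, b2, c2, c3, d3, d2, d1, e1, e2, e3

The waypoints must appear in the order a2, a1, with no cell reused.
Route from b3: down to b4, left to a4, 3× up (reaching a1), right to b1, down to b2, right to c2, down to c3, right to d3, 2× up (reaching d1), right to e1, 2× down (reaching e3) — 15 moves in all.
Check: order respected (1 at step 4, 2 at step 5); 15 moves as required.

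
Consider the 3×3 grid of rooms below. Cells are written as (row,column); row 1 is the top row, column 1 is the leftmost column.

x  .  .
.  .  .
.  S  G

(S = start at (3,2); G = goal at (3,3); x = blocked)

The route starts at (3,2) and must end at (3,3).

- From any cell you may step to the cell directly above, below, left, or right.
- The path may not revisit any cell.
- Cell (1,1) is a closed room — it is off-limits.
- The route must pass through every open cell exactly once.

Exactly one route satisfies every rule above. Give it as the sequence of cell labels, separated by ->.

(3,2) -> (3,1) -> (2,1) -> (2,2) -> (1,2) -> (1,3) -> (2,3) -> (3,3)

Need to visit all 8 open cells exactly once, starting at (3,2) and ending at (3,3).
Cell (3,1) has only two open neighbours ((2,1) and (3,2)), so the path must pass straight through it: one of those is the cell it's entered from and the other is where it exits.
Route from (3,2): left 1 to (3,1), up 1 to (2,1), right 1 to (2,2), up 1 to (1,2), right 1 to (1,3), down 2 to (3,3) — 7 moves in all.
Check: all 8 open cells covered.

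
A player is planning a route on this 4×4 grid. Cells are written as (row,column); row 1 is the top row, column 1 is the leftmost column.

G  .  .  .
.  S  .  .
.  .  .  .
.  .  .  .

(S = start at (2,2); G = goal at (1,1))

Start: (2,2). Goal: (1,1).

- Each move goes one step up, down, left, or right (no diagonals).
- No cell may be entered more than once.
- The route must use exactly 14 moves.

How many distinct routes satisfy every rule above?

12

Need simple routes of exactly 14 moves from (2,2) to (1,1) (Manhattan distance 2, so 6 moves are spent on a detour and 6 undoing it).
Branch systematically from the start, pruning whenever the remaining move budget drops below the Manhattan distance to (1,1) or differs from it in parity. Grouping the completions by first move — via (1,2): 4; via (3,2): 2; via (2,1): 4; via (2,3): 2 — and summing: 4 + 2 + 4 + 2 = 12.
That gives 12 routes.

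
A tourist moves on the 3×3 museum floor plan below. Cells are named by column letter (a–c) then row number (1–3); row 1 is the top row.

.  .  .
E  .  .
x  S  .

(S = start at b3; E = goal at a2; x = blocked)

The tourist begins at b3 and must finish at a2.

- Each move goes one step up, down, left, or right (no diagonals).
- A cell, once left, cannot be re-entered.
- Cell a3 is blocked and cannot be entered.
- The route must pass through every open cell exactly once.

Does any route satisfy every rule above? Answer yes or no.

Colour the cells like a checkerboard: each orthogonal step flips colour, so a Hamiltonian route alternates colours. Here there are 4 cells of one colour and 4 of the other, with start on the same colour as the goal — the counts and endpoints can't be arranged into an alternating sequence of length 8, so no Hamiltonian route exists.

no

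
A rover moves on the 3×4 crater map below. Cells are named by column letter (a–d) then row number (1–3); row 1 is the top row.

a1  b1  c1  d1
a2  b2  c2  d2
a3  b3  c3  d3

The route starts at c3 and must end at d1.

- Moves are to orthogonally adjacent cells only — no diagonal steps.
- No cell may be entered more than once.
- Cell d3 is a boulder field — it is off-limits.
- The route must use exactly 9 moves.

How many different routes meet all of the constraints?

Need simple routes of exactly 9 moves from c3 to d1 (Manhattan distance 3, so 3 moves are spent on a detour and 3 undoing it).
Enumerating: c3 c2 b2 b3 a3 a2 a1 b1 c1 d1 | c3 b3 b2 a2 a1 b1 c1 c2 d2 d1 | c3 b3 a3 a2 a1 b1 b2 c2 c1 d1 | c3 b3 a3 a2 a1 b1 b2 c2 d2 d1 | c3 b3 a3 a2 a1 b1 c1 c2 d2 d1 | c3 b3 a3 a2 b2 b1 c1 c2 d2 d1.
That gives 6 routes.

6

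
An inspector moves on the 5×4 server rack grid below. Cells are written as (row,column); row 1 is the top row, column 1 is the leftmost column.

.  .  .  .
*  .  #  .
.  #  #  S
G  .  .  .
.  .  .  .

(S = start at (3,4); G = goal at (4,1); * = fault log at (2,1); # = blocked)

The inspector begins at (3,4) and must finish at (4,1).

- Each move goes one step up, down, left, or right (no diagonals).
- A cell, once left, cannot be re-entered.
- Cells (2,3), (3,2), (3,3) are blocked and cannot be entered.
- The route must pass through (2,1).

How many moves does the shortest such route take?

8

Any route passes through (2,1) somewhere between (3,4) and (4,1). Summing Manhattan distances along the two legs ((3,4) → (2,1) → (4,1)) gives a lower bound of 4 + 2 = 6 moves.
That bound ignores the blocked cells. Measuring each leg by the fewest moves that actually steer around them ((3,4)→(2,1): 6; (2,1)→(4,1): 2) raises the lower bound to 8.
A route of 8 moves exists: (3,4) → (2,4) → (1,4) → (1,3) → (1,2) → (2,2) → (2,1) → (3,1) → (4,1).
Since 8 matches that lower bound, it is optimal.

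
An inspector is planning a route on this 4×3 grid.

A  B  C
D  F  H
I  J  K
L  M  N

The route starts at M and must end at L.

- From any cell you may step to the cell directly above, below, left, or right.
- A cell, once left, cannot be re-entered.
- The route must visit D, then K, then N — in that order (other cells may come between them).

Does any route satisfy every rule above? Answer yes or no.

no

Ignoring the required order, 8 revisit-free routes from M to L pass through all of D, K, and N; the waypoint orders that occur are N → K → D (8) — never D → K → N.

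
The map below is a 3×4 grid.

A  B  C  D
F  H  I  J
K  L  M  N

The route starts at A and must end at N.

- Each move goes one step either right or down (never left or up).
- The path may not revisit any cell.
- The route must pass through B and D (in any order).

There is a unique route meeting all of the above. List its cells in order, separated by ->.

A -> B -> C -> D -> J -> N

Moves only go right or down, so the column and row indices never decrease.
Route from A: right 3 to D, down 2 to N — 5 moves in all.
Check: all required cells visited.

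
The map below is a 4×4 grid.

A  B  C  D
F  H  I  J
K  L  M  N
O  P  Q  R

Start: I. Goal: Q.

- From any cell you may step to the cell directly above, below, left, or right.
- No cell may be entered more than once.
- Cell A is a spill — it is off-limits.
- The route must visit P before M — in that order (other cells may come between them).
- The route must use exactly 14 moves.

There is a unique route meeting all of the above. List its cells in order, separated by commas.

I, J, D, C, B, H, F, K, O, P, L, M, N, R, Q

The waypoints must appear in the order P, M, with no cell reused.
Route from I: right to J, up to D, 2× left (reaching B), down to H, left to F, 2× down (reaching O), right to P, up to L, 2× right (reaching N), down to R, left to Q — 14 moves in all.
Check: order respected (P at step 9, M at step 11); 14 moves as required.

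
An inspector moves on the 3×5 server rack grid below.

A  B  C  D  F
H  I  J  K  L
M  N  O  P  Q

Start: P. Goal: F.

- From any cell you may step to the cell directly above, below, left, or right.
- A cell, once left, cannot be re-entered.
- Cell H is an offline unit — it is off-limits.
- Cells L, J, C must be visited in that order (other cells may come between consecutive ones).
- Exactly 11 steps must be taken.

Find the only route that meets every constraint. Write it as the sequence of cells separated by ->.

P -> Q -> L -> K -> J -> O -> N -> I -> B -> C -> D -> F

The waypoints must appear in the order L, J, C, with no cell reused.
Route from P: right to Q, up to L, 2× left (reaching J), down to O, left to N, 2× up (reaching B), 3× right (reaching F) — 11 moves in all.
Check: order respected (L at step 2, J at step 4, C at step 9); 11 moves as required.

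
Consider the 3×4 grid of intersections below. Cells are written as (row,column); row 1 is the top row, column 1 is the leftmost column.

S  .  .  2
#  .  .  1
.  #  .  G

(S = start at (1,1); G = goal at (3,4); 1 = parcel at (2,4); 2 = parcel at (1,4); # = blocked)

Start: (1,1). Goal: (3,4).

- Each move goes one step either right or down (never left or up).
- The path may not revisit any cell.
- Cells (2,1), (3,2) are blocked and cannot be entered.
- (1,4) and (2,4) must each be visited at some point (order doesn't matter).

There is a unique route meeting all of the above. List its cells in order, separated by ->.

(1,1) -> (1,2) -> (1,3) -> (1,4) -> (2,4) -> (3,4)

Moves only go right or down, so the column and row indices never decrease.
Route from (1,1): 3× right (reaching (1,4)), 2× down (reaching (3,4)) — 5 moves in all.
Check: all required cells visited.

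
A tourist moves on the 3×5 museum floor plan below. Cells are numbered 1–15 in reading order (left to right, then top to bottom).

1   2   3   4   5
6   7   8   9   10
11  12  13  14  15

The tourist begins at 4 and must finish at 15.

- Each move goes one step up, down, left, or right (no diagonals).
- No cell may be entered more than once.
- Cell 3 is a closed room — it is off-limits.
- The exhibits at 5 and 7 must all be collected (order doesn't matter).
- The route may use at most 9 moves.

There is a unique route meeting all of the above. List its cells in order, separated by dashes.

Any route must reach 5 and 7 and still end at 15 within 9 moves, so the order of the required stops is forced.
Route from 4: right 1 to 5, down 1 to 10, left 3 to 7, down 1 to 12, right 3 to 15 — 9 moves in all.
Check: all required cells visited; 9 ≤ 9 moves.

4 - 5 - 10 - 9 - 8 - 7 - 12 - 13 - 14 - 15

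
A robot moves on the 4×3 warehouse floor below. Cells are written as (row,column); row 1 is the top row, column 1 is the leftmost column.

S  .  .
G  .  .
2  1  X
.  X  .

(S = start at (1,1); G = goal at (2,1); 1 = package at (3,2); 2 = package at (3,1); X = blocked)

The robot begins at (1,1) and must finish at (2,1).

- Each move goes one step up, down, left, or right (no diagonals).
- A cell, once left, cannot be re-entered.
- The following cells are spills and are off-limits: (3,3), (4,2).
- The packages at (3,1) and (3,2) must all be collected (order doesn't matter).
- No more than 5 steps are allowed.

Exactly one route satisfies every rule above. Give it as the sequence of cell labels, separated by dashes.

Any route must reach (3,1) and (3,2) and still end at (2,1) within 5 moves, so the order of the required stops is forced.
Route from (1,1): right 1 to (1,2), down 2 to (3,2), left 1 to (3,1), up 1 to (2,1) — 5 moves in all.
Check: all required cells visited; 5 ≤ 5 moves.

(1,1) - (1,2) - (2,2) - (3,2) - (3,1) - (2,1)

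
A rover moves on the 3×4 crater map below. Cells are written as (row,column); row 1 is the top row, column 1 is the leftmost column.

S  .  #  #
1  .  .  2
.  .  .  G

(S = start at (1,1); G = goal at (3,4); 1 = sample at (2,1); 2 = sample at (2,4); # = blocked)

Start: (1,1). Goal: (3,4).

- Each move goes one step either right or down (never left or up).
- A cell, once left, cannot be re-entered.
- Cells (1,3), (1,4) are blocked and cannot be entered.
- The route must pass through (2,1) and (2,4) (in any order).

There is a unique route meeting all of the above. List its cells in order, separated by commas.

Moves only go right or down, so the column and row indices never decrease.
Route from (1,1): down to (2,1), 3× right (reaching (2,4)), down to (3,4) — 5 moves in all.
Check: all required cells visited.

(1,1), (2,1), (2,2), (2,3), (2,4), (3,4)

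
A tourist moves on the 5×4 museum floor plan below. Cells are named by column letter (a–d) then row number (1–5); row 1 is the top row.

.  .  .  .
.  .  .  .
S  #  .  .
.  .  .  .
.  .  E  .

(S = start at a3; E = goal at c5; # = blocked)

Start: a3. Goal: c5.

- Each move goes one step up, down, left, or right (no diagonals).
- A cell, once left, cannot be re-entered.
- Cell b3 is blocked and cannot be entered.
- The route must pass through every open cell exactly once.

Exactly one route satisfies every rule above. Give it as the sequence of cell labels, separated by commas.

Need to visit all 19 open cells exactly once, starting at a3 and ending at c5.
Cell d1 has only two open neighbours (d2 and c1), so the path must pass straight through it: one of those is the cell it's entered from and the other is where it exits.
Route from a3: 2× down (reaching a5), right to b5, up to b4, right to c4, 2× up (reaching c2), 2× left (reaching a2), up to a1, 3× right (reaching d1), 4× down (reaching d5), left to c5 — 18 moves in all.
Check: all 19 open cells covered.

a3, a4, a5, b5, b4, c4, c3, c2, b2, a2, a1, b1, c1, d1, d2, d3, d4, d5, c5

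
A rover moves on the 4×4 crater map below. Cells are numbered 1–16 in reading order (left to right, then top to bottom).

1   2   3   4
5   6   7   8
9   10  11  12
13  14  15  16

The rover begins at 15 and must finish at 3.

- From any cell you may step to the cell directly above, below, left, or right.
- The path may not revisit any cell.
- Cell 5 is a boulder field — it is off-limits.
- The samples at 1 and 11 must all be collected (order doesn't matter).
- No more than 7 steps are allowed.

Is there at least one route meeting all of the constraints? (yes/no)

no

1 must be visited but has only one open neighbour (2), and it is neither the start nor the goal — the route would have to enter and leave through 2, re-entering it.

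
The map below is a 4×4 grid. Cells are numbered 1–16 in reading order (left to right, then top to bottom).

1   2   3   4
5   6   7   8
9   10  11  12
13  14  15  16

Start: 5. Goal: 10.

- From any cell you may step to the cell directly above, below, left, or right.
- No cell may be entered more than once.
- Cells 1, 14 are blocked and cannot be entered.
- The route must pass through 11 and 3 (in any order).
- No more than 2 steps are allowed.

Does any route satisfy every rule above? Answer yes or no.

Even ignoring the no-revisit rule, getting from 5 to 10, taking the cheapest ordering 5 → 3 → 11 → 10 needs at least 3 + 2 + 1 = 6 moves (Manhattan distance per leg), which exceeds the 2-move limit.

no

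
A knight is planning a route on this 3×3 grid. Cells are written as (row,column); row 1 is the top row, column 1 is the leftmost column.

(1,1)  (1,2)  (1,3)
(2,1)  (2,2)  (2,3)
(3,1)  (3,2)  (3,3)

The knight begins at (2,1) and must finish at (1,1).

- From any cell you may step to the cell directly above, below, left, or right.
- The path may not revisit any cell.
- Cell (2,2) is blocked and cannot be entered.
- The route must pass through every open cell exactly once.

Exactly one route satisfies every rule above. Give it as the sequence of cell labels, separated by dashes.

(2,1) - (3,1) - (3,2) - (3,3) - (2,3) - (1,3) - (1,2) - (1,1)

Need to visit all 8 open cells exactly once, starting at (2,1) and ending at (1,1).
Cell (3,3) has only two open neighbours ((2,3) and (3,2)), so the path must pass straight through it: one of those is the cell it's entered from and the other is where it exits.
Route from (2,1): down 1 to (3,1), right 2 to (3,3), up 2 to (1,3), left 2 to (1,1) — 7 moves in all.
Check: all 8 open cells covered.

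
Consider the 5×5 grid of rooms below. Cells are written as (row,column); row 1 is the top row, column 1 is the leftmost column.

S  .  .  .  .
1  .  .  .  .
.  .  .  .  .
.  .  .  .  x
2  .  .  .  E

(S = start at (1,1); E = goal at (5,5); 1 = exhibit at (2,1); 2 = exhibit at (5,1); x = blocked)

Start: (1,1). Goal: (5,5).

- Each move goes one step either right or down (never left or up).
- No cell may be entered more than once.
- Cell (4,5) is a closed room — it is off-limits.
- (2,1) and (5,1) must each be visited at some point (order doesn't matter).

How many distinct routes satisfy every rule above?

A right/down-only route from (1,1) to (5,5) makes exactly 4 down-moves and 4 right-moves in some order.
With no other constraints that would be C(8,4) = 70 routes.
A monotone route can only reach the required cells in the order (2,1), (5,1), so split there and multiply the segment counts (each segment already excludes blocked cells): (1,1)→(2,1): 1; (2,1)→(5,1): 1; (5,1)→(5,5): 1; product = 1.
That gives 1 route.

1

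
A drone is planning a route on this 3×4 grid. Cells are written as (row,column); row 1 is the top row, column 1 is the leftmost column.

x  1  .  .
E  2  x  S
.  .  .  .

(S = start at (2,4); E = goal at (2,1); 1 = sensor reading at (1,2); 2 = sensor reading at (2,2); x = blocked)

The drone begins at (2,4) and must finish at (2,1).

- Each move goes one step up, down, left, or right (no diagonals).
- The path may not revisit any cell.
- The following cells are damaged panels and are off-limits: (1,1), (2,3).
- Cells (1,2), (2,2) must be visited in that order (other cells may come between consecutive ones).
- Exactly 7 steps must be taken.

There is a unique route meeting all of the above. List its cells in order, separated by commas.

The waypoints must appear in the order (1,2), (2,2), with no cell reused.
Route from (2,4): up to (1,4), 2× left (reaching (1,2)), 2× down (reaching (3,2)), left to (3,1), up to (2,1) — 7 moves in all.
Check: order respected (1 at step 3, 2 at step 4); 7 moves as required.

(2,4), (1,4), (1,3), (1,2), (2,2), (3,2), (3,1), (2,1)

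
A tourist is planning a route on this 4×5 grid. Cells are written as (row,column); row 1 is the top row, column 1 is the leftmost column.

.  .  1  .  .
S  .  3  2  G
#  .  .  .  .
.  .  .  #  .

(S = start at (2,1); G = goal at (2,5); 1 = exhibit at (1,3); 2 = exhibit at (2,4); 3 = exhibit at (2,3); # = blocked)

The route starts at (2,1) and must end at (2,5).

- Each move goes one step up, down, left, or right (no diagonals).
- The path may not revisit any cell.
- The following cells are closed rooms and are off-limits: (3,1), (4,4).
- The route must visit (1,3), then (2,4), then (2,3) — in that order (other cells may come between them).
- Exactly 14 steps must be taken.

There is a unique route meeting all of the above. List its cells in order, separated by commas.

(2,1), (1,1), (1,2), (1,3), (1,4), (2,4), (2,3), (2,2), (3,2), (4,2), (4,3), (3,3), (3,4), (3,5), (2,5)

The waypoints must appear in the order (1,3), (2,4), (2,3), with no cell reused.
Route from (2,1): up 1 to (1,1), right 3 to (1,4), down 1 to (2,4), left 2 to (2,2), down 2 to (4,2), right 1 to (4,3), up 1 to (3,3), right 2 to (3,5), up 1 to (2,5) — 14 moves in all.
Check: order respected (1 at step 3, 2 at step 5, 3 at step 6); 14 moves as required.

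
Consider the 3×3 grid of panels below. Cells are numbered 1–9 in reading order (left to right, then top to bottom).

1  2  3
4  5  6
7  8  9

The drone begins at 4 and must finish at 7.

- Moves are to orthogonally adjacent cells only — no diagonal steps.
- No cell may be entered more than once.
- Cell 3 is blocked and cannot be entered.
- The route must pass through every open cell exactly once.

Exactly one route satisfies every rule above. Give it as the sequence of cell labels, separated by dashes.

4 - 1 - 2 - 5 - 6 - 9 - 8 - 7

Need to visit all 8 open cells exactly once, starting at 4 and ending at 7.
Cell 9 has only two open neighbours (6 and 8), so the path must pass straight through it: one of those is the cell it's entered from and the other is where it exits.
Route from 4: up 1 to 1, right 1 to 2, down 1 to 5, right 1 to 6, down 1 to 9, left 2 to 7 — 7 moves in all.
Check: all 8 open cells covered.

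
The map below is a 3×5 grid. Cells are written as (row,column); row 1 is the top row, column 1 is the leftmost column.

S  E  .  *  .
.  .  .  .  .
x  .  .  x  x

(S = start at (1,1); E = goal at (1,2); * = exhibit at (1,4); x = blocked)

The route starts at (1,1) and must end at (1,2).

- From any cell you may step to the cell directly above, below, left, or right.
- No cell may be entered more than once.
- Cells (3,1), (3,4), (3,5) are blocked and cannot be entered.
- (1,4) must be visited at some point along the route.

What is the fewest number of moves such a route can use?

7

Any route passes through (1,4) somewhere between (1,1) and (1,2). Summing Manhattan distances along the two legs ((1,1) → (1,4) → (1,2)) gives a lower bound of 3 + 2 = 5 moves.
The shortest route satisfying every rule uses 7 moves: (1,1) → (2,1) → (2,2) → (2,3) → (2,4) → (1,4) → (1,3) → (1,2).
The bound of 5 isn't tight here; checking systematically, no route of length 5 through 6 satisfies every constraint, so 7 is the minimum.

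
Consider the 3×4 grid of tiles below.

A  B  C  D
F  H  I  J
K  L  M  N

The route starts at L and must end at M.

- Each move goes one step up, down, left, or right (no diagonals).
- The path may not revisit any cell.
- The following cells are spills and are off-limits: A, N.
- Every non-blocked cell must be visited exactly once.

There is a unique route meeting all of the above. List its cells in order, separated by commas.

Need to visit all 10 open cells exactly once, starting at L and ending at M.
Cell K has only two open neighbours (F and L), so the path must pass straight through it: one of those is the cell it's entered from and the other is where it exits.
Route from L: left 1 to K, up 1 to F, right 1 to H, up 1 to B, right 2 to D, down 1 to J, left 1 to I, down 1 to M — 9 moves in all.
Check: all 10 open cells covered.

L, K, F, H, B, C, D, J, I, M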